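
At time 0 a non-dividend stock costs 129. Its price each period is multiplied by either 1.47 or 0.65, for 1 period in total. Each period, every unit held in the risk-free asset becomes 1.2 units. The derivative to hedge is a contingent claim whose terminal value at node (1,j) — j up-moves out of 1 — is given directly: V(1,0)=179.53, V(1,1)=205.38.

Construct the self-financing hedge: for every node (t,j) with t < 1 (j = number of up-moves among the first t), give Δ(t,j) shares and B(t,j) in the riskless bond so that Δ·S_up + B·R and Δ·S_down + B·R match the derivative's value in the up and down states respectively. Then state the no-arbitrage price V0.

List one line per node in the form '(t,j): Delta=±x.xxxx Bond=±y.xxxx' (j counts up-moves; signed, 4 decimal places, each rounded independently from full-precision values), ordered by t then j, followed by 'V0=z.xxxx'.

Under the risk-neutral measure, an up-move has probability p* = (R−d)/(u−d) = 0.6707 and values discount at R = 1.2.
At expiry t=1: V(1,0)=179.5300, V(1,1)=205.3800
(0,0): S=129.0000. Δ = (V_up−V_dn)/(S_up−S_dn) = (205.3800−179.5300)/(189.6300−83.8500) = 0.2444. V = [p*·205.3800 + (1−p*)·179.5300]/1.2 = 164.0570. B = V − Δ·S = 132.5326.
Root portfolio cost Δ·129+B reproduces V0=164.0570.

(0,0): Delta=0.2444 Bond=132.5326
V0=164.0570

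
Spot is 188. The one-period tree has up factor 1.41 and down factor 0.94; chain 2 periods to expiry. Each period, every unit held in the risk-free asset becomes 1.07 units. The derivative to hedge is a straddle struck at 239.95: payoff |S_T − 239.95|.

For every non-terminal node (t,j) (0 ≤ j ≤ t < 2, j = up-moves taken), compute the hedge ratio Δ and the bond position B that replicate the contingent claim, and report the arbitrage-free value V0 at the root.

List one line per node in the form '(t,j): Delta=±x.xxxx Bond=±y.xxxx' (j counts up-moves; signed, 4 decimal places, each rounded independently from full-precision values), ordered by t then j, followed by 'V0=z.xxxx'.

No-arbitrage ⇒ martingale measure with p* = (R−d)/(u−d) = 0.2766.
Terminal values V(2,·): V(2,0)=73.8332, V(2,1)=9.2252, V(2,2)=133.8128
(1,0): S=176.7200. Δ = (V_up−V_dn)/(S_up−S_dn) = (9.2252−73.8332)/(249.1752−166.1168) = -0.7779. V = [p*·9.2252 + (1−p*)·73.8332]/1.07 = 52.3018. B = V − Δ·S = 189.7656.
(1,1): S=265.0800. Δ = (V_up−V_dn)/(S_up−S_dn) = (133.8128−9.2252)/(373.7628−249.1752) = 1.0000. V = [p*·133.8128 + (1−p*)·9.2252]/1.07 = 40.8277. B = V − Δ·S = -224.2523.
(0,0): S=188.0000. Δ = (V_up−V_dn)/(S_up−S_dn) = (40.8277−52.3018)/(265.0800−176.7200) = -0.1299. V = [p*·40.8277 + (1−p*)·52.3018]/1.07 = 45.9141. B = V − Δ·S = 70.3271.
Check: Δ(0,0)·S0 + B(0,0) = 45.9141 = V0.

(0,0): Delta=-0.1299 Bond=70.3271
(1,0): Delta=-0.7779 Bond=189.7656
(1,1): Delta=1.0000 Bond=-224.2523
V0=45.9141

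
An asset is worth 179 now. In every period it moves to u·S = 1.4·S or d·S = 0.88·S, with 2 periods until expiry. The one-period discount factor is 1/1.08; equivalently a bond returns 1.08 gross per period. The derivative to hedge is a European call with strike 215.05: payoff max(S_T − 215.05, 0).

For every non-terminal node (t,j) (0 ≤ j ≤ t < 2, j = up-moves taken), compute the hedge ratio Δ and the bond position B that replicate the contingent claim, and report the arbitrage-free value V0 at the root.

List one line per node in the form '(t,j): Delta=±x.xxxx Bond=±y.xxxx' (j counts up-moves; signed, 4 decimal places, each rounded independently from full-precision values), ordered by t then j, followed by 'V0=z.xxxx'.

Risk-neutral probability p* = (R−d)/(u−d) = (1.08−0.88)/(1.4−0.88) = 0.3846.
Payoff layer (t=2): V(2,0)=0.0000, V(2,1)=5.4780, V(2,2)=135.7900
  t=1,j=0: stock 157.5200 → up 220.5280 (V=5.4780), down 138.6176 (V=0.0000). Price 1.9509; hedge Δ=0.0669, bond B=-8.5838.
  t=1,j=1: stock 250.6000 → up 350.8400 (V=135.7900), down 220.5280 (V=5.4780). Price 51.4796; hedge Δ=1.0000, bond B=-199.1204.
  t=0,j=0: stock 179.0000 → up 250.6000 (V=51.4796), down 157.5200 (V=1.9509). Price 19.4448; hedge Δ=0.5321, bond B=-75.8028.
Check: Δ(0,0)·S0 + B(0,0) = 19.4448 = V0.

(0,0): Delta=0.5321 Bond=-75.8028
(1,0): Delta=0.0669 Bond=-8.5838
(1,1): Delta=1.0000 Bond=-199.1204
V0=19.4448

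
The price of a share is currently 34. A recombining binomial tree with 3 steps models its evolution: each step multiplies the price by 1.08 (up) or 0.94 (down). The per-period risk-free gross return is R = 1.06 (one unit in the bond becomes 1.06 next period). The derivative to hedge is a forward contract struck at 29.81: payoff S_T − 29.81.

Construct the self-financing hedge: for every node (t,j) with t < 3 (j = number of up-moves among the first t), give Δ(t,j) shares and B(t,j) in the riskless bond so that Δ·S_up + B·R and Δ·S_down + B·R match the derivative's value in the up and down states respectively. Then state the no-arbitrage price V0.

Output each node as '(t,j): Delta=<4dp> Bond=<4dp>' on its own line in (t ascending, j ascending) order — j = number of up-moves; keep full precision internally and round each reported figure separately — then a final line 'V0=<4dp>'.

Under the risk-neutral measure, an up-move has probability p* = (R−d)/(u−d) = 0.8571 and values discount at R = 1.06.
Terminal values V(3,·): V(3,0)=-1.5701, V(3,1)=2.6358, V(3,2)=7.4681, V(3,3)=13.0202
  t=2,j=0: stock 30.0424 → up 32.4458 (V=2.6358), down 28.2399 (V=-1.5701). Price 1.9198; hedge Δ=1.0000, bond B=-28.1226.
  t=2,j=1: stock 34.5168 → up 37.2781 (V=7.4681), down 32.4458 (V=2.6358). Price 6.3942; hedge Δ=1.0000, bond B=-28.1226.
  t=2,j=2: stock 39.6576 → up 42.8302 (V=13.0202), down 37.2781 (V=7.4681). Price 11.5350; hedge Δ=1.0000, bond B=-28.1226.
  t=1,j=0: stock 31.9600 → up 34.5168 (V=6.3942), down 30.0424 (V=1.9198). Price 5.4292; hedge Δ=1.0000, bond B=-26.5308.
  t=1,j=1: stock 36.7200 → up 39.6576 (V=11.5350), down 34.5168 (V=6.3942). Price 10.1892; hedge Δ=1.0000, bond B=-26.5308.
  t=0,j=0: stock 34.0000 → up 36.7200 (V=10.1892), down 31.9600 (V=5.4292). Price 8.9709; hedge Δ=1.0000, bond B=-25.0291.
Root portfolio cost Δ·34+B reproduces V0=8.9709.

(0,0): Delta=1.0000 Bond=-25.0291
(1,0): Delta=1.0000 Bond=-26.5308
(1,1): Delta=1.0000 Bond=-26.5308
(2,0): Delta=1.0000 Bond=-28.1226
(2,1): Delta=1.0000 Bond=-28.1226
(2,2): Delta=1.0000 Bond=-28.1226
V0=8.9709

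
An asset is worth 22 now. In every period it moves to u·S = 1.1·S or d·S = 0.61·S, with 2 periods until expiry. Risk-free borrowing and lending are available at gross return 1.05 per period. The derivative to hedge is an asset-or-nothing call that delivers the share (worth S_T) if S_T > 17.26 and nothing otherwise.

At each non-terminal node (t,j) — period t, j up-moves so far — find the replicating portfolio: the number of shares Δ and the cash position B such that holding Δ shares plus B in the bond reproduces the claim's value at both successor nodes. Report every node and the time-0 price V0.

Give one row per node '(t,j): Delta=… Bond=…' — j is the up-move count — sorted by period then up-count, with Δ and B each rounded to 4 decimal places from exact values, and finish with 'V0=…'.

(0,0): Delta=2.1118 Bond=-26.9911
(1,0): Delta=0.0000 Bond=0.0000
(1,1): Delta=2.2449 Bond=-31.5611
V0=19.4690

Since d<R<u, set p* = (R−d)/(u−d) = 0.8980; price each node as the discounted p*-expectation of its children.
Terminal payoffs: V(2,0)=0.0000, V(2,1)=0.0000, V(2,2)=26.6200
  t=1,j=0: stock 13.4200 → up 14.7620 (V=0.0000), down 8.1862 (V=0.0000). Price 0.0000; hedge Δ=0.0000, bond B=0.0000.
  t=1,j=1: stock 24.2000 → up 26.6200 (V=26.6200), down 14.7620 (V=0.0000). Price 22.7654; hedge Δ=2.2449, bond B=-31.5611.
  t=0,j=0: stock 22.0000 → up 24.2000 (V=22.7654), down 13.4200 (V=0.0000). Price 19.4690; hedge Δ=2.1118, bond B=-26.9911.
Root portfolio cost Δ·22+B reproduces V0=19.4690.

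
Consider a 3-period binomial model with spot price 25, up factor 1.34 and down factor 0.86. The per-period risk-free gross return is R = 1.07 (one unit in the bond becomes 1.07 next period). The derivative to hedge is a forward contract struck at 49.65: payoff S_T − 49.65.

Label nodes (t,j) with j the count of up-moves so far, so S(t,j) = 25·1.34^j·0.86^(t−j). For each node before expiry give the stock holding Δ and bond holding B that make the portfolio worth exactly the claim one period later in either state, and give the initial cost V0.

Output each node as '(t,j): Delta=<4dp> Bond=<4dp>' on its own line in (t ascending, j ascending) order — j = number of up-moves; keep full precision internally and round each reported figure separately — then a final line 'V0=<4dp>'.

(0,0): Delta=1.0000 Bond=-40.5292
(1,0): Delta=1.0000 Bond=-43.3662
(1,1): Delta=1.0000 Bond=-43.3662
(2,0): Delta=1.0000 Bond=-46.4019
(2,1): Delta=1.0000 Bond=-46.4019
(2,2): Delta=1.0000 Bond=-46.4019
V0=-15.5292

Since d<R<u, set p* = (R−d)/(u−d) = 0.4375; price each node as the discounted p*-expectation of its children.
Payoff layer (t=3): V(3,0)=-33.7486, V(3,1)=-24.8734, V(3,2)=-11.0446, V(3,3)=10.5026
Node (2,0) S=18.4900: V=(p*·-24.8734+(1−p*)·-33.7486)/1.07=-27.9119; Δ=(-24.8734−-33.7486)/(24.7766−15.9014)=1.0000; B=V−Δ·S=-46.4019
Node (2,1) S=28.8100: V=(p*·-11.0446+(1−p*)·-24.8734)/1.07=-17.5919; Δ=(-11.0446−-24.8734)/(38.6054−24.7766)=1.0000; B=V−Δ·S=-46.4019
Node (2,2) S=44.8900: V=(p*·10.5026+(1−p*)·-11.0446)/1.07=-1.5119; Δ=(10.5026−-11.0446)/(60.1526−38.6054)=1.0000; B=V−Δ·S=-46.4019
Node (1,0) S=21.5000: V=(p*·-17.5919+(1−p*)·-27.9119)/1.07=-21.8662; Δ=(-17.5919−-27.9119)/(28.8100−18.4900)=1.0000; B=V−Δ·S=-43.3662
Node (1,1) S=33.5000: V=(p*·-1.5119+(1−p*)·-17.5919)/1.07=-9.8662; Δ=(-1.5119−-17.5919)/(44.8900−28.8100)=1.0000; B=V−Δ·S=-43.3662
Node (0,0) S=25.0000: V=(p*·-9.8662+(1−p*)·-21.8662)/1.07=-15.5292; Δ=(-9.8662−-21.8662)/(33.5000−21.5000)=1.0000; B=V−Δ·S=-40.5292
Root portfolio cost Δ·25+B reproduces V0=-15.5292.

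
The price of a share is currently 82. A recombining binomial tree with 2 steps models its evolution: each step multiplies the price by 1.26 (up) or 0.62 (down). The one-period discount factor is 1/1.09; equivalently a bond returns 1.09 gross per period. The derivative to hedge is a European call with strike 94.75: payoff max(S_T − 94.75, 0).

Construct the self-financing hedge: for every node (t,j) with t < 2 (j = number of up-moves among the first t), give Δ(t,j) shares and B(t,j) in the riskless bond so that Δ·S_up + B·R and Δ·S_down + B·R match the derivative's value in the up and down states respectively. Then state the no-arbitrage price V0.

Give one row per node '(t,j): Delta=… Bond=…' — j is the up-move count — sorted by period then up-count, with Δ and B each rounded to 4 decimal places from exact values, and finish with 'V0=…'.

Since d<R<u, set p* = (R−d)/(u−d) = 0.7344; price each node as the discounted p*-expectation of its children.
At expiry t=2: V(2,0)=0.0000, V(2,1)=0.0000, V(2,2)=35.4332
  t=1,j=0: stock 50.8400 → up 64.0584 (V=0.0000), down 31.5208 (V=0.0000). Price 0.0000; hedge Δ=0.0000, bond B=0.0000.
  t=1,j=1: stock 103.3200 → up 130.1832 (V=35.4332), down 64.0584 (V=0.0000). Price 23.8727; hedge Δ=0.5359, bond B=-31.4917.
  t=0,j=0: stock 82.0000 → up 103.3200 (V=23.8727), down 50.8400 (V=0.0000). Price 16.0840; hedge Δ=0.4549, bond B=-21.2171.
The time-0 hedge costs 16.0840, which is the no-arbitrage price.

(0,0): Delta=0.4549 Bond=-21.2171
(1,0): Delta=0.0000 Bond=0.0000
(1,1): Delta=0.5359 Bond=-31.4917
V0=16.0840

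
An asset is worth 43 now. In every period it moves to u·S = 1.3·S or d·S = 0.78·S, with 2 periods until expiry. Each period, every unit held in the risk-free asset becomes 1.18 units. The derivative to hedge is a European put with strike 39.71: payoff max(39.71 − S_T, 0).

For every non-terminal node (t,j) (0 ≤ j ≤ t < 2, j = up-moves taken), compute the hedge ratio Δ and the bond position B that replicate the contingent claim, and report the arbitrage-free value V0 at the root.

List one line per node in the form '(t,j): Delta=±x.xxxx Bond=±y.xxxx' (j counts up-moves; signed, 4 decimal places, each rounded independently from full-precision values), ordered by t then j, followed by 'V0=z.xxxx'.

(0,0): Delta=-0.1185 Bond=5.6138
(1,0): Delta=-0.7768 Bond=28.7051
(1,1): Delta=0.0000 Bond=0.0000
V0=0.5182

Risk-neutral probability p* = (R−d)/(u−d) = (1.18−0.78)/(1.3−0.78) = 0.7692.
Payoff layer (t=2): V(2,0)=13.5488, V(2,1)=0.0000, V(2,2)=0.0000
  t=1,j=0: stock 33.5400 → up 43.6020 (V=0.0000), down 26.1612 (V=13.5488). Price 2.6497; hedge Δ=-0.7768, bond B=28.7051.
  t=1,j=1: stock 55.9000 → up 72.6700 (V=0.0000), down 43.6020 (V=0.0000). Price 0.0000; hedge Δ=0.0000, bond B=0.0000.
  t=0,j=0: stock 43.0000 → up 55.9000 (V=0.0000), down 33.5400 (V=2.6497). Price 0.5182; hedge Δ=-0.1185, bond B=5.6138.
Check: Δ(0,0)·S0 + B(0,0) = 0.5182 = V0.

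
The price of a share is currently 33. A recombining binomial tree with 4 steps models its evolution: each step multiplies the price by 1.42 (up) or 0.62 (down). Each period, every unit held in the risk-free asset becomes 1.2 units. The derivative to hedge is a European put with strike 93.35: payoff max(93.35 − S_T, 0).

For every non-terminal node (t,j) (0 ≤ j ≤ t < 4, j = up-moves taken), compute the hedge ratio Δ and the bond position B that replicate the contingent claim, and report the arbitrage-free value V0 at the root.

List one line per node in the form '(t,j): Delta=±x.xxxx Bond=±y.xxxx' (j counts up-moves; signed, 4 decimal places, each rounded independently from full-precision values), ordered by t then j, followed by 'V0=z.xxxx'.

(0,0): Delta=-0.6590 Bond=39.2040
(1,0): Delta=-1.0000 Bond=54.0220
(1,1): Delta=-0.6025 Bond=44.3982
(2,0): Delta=-1.0000 Bond=64.8264
(2,1): Delta=-1.0000 Bond=64.8264
(2,2): Delta=-0.5367 Bond=48.8974
(3,0): Delta=-1.0000 Bond=77.7917
(3,1): Delta=-1.0000 Bond=77.7917
(3,2): Delta=-1.0000 Bond=77.7917
(3,3): Delta=-0.4599 Bond=51.4264
V0=17.4576

Since d<R<u, set p* = (R−d)/(u−d) = 0.7250; price each node as the discounted p*-expectation of its children.
Payoff layer (t=4): V(4,0)=88.4738, V(4,1)=82.1819, V(4,2)=67.7716, V(4,3)=34.7671, V(4,4)=0.0000
(3,0): S=7.8648. Δ = (V_up−V_dn)/(S_up−S_dn) = (82.1819−88.4738)/(11.1681−4.8762) = -1.0000. V = [p*·82.1819 + (1−p*)·88.4738]/1.2 = 69.9268. B = V − Δ·S = 77.7917.
(3,1): S=18.0130. Δ = (V_up−V_dn)/(S_up−S_dn) = (67.7716−82.1819)/(25.5784−11.1681) = -1.0000. V = [p*·67.7716 + (1−p*)·82.1819]/1.2 = 59.7787. B = V − Δ·S = 77.7917.
(3,2): S=41.2555. Δ = (V_up−V_dn)/(S_up−S_dn) = (34.7671−67.7716)/(58.5829−25.5784) = -1.0000. V = [p*·34.7671 + (1−p*)·67.7716]/1.2 = 36.5361. B = V − Δ·S = 77.7917.
(3,3): S=94.4885. Δ = (V_up−V_dn)/(S_up−S_dn) = (0.0000−34.7671)/(134.1737−58.5829) = -0.4599. V = [p*·0.0000 + (1−p*)·34.7671]/1.2 = 7.9675. B = V − Δ·S = 51.4264.
(2,0): S=12.6852. Δ = (V_up−V_dn)/(S_up−S_dn) = (59.7787−69.9268)/(18.0130−7.8648) = -1.0000. V = [p*·59.7787 + (1−p*)·69.9268]/1.2 = 52.1412. B = V − Δ·S = 64.8264.
(2,1): S=29.0532. Δ = (V_up−V_dn)/(S_up−S_dn) = (36.5361−59.7787)/(41.2555−18.0130) = -1.0000. V = [p*·36.5361 + (1−p*)·59.7787]/1.2 = 35.7732. B = V − Δ·S = 64.8264.
(2,2): S=66.5412. Δ = (V_up−V_dn)/(S_up−S_dn) = (7.9675−36.5361)/(94.4885−41.2555) = -0.5367. V = [p*·7.9675 + (1−p*)·36.5361]/1.2 = 13.1865. B = V − Δ·S = 48.8974.
(1,0): S=20.4600. Δ = (V_up−V_dn)/(S_up−S_dn) = (35.7732−52.1412)/(29.0532−12.6852) = -1.0000. V = [p*·35.7732 + (1−p*)·52.1412]/1.2 = 33.5620. B = V − Δ·S = 54.0220.
(1,1): S=46.8600. Δ = (V_up−V_dn)/(S_up−S_dn) = (13.1865−35.7732)/(66.5412−29.0532) = -0.6025. V = [p*·13.1865 + (1−p*)·35.7732]/1.2 = 16.1649. B = V − Δ·S = 44.3982.
(0,0): S=33.0000. Δ = (V_up−V_dn)/(S_up−S_dn) = (16.1649−33.5620)/(46.8600−20.4600) = -0.6590. V = [p*·16.1649 + (1−p*)·33.5620]/1.2 = 17.4576. B = V − Δ·S = 39.2040.
The time-0 hedge costs 17.4576, which is the no-arbitrage price.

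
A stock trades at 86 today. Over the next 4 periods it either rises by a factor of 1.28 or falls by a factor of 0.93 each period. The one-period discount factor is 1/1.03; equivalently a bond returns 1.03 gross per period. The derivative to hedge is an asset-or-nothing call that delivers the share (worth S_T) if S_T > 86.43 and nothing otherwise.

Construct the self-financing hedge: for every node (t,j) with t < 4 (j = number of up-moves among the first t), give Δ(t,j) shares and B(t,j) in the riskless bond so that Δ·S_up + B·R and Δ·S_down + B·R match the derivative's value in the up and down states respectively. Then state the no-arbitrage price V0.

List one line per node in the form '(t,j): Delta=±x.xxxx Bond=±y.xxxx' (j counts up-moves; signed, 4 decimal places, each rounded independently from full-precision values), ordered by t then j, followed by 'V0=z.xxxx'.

(0,0): Delta=1.7128 Bond=-76.1797
(1,0): Delta=2.1052 Bond=-109.8511
(1,1): Delta=1.0000 Bond=0.0000
(2,0): Delta=2.7137 Bond=-158.4053
(2,1): Delta=1.0000 Bond=0.0000
(2,2): Delta=1.0000 Bond=0.0000
(3,0): Delta=3.6571 Bond=-228.4204
(3,1): Delta=1.0000 Bond=0.0000
(3,2): Delta=1.0000 Bond=0.0000
(3,3): Delta=1.0000 Bond=0.0000
V0=71.1212

The replicating-portfolio and risk-neutral prices coincide; use p* = (1.03−0.93)/(1.28−0.93) = 0.2857 for the latter.
Terminal payoffs: V(4,0)=0.0000, V(4,1)=88.5436, V(4,2)=121.8665, V(4,3)=167.7302, V(4,4)=230.8545
Node (3,0) S=69.1747: V=(p*·88.5436+(1−p*)·0.0000)/1.03=24.5613; Δ=(88.5436−0.0000)/(88.5436−64.3325)=3.6571; B=V−Δ·S=-228.4204
Node (3,1) S=95.2082: V=(p*·121.8665+(1−p*)·88.5436)/1.03=95.2082; Δ=(121.8665−88.5436)/(121.8665−88.5436)=1.0000; B=V−Δ·S=0.0000
Node (3,2) S=131.0392: V=(p*·167.7302+(1−p*)·121.8665)/1.03=131.0392; Δ=(167.7302−121.8665)/(167.7302−121.8665)=1.0000; B=V−Δ·S=0.0000
Node (3,3) S=180.3551: V=(p*·230.8545+(1−p*)·167.7302)/1.03=180.3551; Δ=(230.8545−167.7302)/(230.8545−167.7302)=1.0000; B=V−Δ·S=0.0000
Node (2,0) S=74.3814: V=(p*·95.2082+(1−p*)·24.5613)/1.03=43.4429; Δ=(95.2082−24.5613)/(95.2082−69.1747)=2.7137; B=V−Δ·S=-158.4053
Node (2,1) S=102.3744: V=(p*·131.0392+(1−p*)·95.2082)/1.03=102.3744; Δ=(131.0392−95.2082)/(131.0392−95.2082)=1.0000; B=V−Δ·S=0.0000
Node (2,2) S=140.9024: V=(p*·180.3551+(1−p*)·131.0392)/1.03=140.9024; Δ=(180.3551−131.0392)/(180.3551−131.0392)=1.0000; B=V−Δ·S=0.0000
Node (1,0) S=79.9800: V=(p*·102.3744+(1−p*)·43.4429)/1.03=58.5247; Δ=(102.3744−43.4429)/(102.3744−74.3814)=2.1052; B=V−Δ·S=-109.8511
Node (1,1) S=110.0800: V=(p*·140.9024+(1−p*)·102.3744)/1.03=110.0800; Δ=(140.9024−102.3744)/(140.9024−102.3744)=1.0000; B=V−Δ·S=0.0000
Node (0,0) S=86.0000: V=(p*·110.0800+(1−p*)·58.5247)/1.03=71.1212; Δ=(110.0800−58.5247)/(110.0800−79.9800)=1.7128; B=V−Δ·S=-76.1797
Root portfolio cost Δ·86+B reproduces V0=71.1212.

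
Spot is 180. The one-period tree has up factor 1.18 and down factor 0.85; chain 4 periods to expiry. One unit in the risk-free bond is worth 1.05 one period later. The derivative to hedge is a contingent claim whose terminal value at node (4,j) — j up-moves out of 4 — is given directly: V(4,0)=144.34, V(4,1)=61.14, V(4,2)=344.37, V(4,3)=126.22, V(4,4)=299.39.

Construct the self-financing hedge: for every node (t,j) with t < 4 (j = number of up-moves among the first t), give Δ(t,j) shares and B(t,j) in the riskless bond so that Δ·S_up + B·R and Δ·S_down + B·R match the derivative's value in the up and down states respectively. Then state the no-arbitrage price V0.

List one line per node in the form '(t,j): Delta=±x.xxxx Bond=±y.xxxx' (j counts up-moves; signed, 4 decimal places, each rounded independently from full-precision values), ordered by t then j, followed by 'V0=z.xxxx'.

The replicating-portfolio and risk-neutral prices coincide; use p* = (1.05−0.85)/(1.18−0.85) = 0.6061 for the latter.
Payoff layer (t=4): V(4,0)=144.3400, V(4,1)=61.1400, V(4,2)=344.3700, V(4,3)=126.2200, V(4,4)=299.3900
(3,0): S=110.5425. Δ = (V_up−V_dn)/(S_up−S_dn) = (61.1400−144.3400)/(130.4401−93.9611) = -2.2808. V = [p*·61.1400 + (1−p*)·144.3400]/1.05 = 89.4436. B = V − Δ·S = 341.5648.
(3,1): S=153.4590. Δ = (V_up−V_dn)/(S_up−S_dn) = (344.3700−61.1400)/(181.0816−130.4401) = 5.5928. V = [p*·344.3700 + (1−p*)·61.1400]/1.05 = 221.7091. B = V − Δ·S = -636.5636.
(3,2): S=213.0372. Δ = (V_up−V_dn)/(S_up−S_dn) = (126.2200−344.3700)/(251.3839−181.0816) = -3.1030. V = [p*·126.2200 + (1−p*)·344.3700]/1.05 = 202.0551. B = V − Δ·S = 863.1157.
(3,3): S=295.7458. Δ = (V_up−V_dn)/(S_up−S_dn) = (299.3900−126.2200)/(348.9800−251.3839) = 1.7744. V = [p*·299.3900 + (1−p*)·126.2200]/1.05 = 220.1633. B = V − Δ·S = -304.5942.
(2,0): S=130.0500. Δ = (V_up−V_dn)/(S_up−S_dn) = (221.7091−89.4436)/(153.4590−110.5425) = 3.0819. V = [p*·221.7091 + (1−p*)·89.4436]/1.05 = 161.5281. B = V − Δ·S = -239.2765.
(2,1): S=180.5400. Δ = (V_up−V_dn)/(S_up−S_dn) = (202.0551−221.7091)/(213.0372−153.4590) = -0.3299. V = [p*·202.0551 + (1−p*)·221.7091]/1.05 = 199.8072. B = V − Δ·S = 259.3647.
(2,2): S=250.6320. Δ = (V_up−V_dn)/(S_up−S_dn) = (220.1633−202.0551)/(295.7458−213.0372) = 0.2189. V = [p*·220.1633 + (1−p*)·202.0551]/1.05 = 202.8855. B = V − Δ·S = 148.0121.
(1,0): S=153.0000. Δ = (V_up−V_dn)/(S_up−S_dn) = (199.8072−161.5281)/(180.5400−130.0500) = 0.7582. V = [p*·199.8072 + (1−p*)·161.5281]/1.05 = 175.9310. B = V − Δ·S = 59.9336.
(1,1): S=212.4000. Δ = (V_up−V_dn)/(S_up−S_dn) = (202.8855−199.8072)/(250.6320−180.5400) = 0.0439. V = [p*·202.8855 + (1−p*)·199.8072]/1.05 = 192.0694. B = V − Δ·S = 182.7412.
(0,0): S=180.0000. Δ = (V_up−V_dn)/(S_up−S_dn) = (192.0694−175.9310)/(212.4000−153.0000) = 0.2717. V = [p*·192.0694 + (1−p*)·175.9310]/1.05 = 176.8684. B = V − Δ·S = 127.9643.
Self-financing check: at every node Δ·S+B equals the discounted successor values.

(0,0): Delta=0.2717 Bond=127.9643
(1,0): Delta=0.7582 Bond=59.9336
(1,1): Delta=0.0439 Bond=182.7412
(2,0): Delta=3.0819 Bond=-239.2765
(2,1): Delta=-0.3299 Bond=259.3647
(2,2): Delta=0.2189 Bond=148.0121
(3,0): Delta=-2.2808 Bond=341.5648
(3,1): Delta=5.5928 Bond=-636.5636
(3,2): Delta=-3.1030 Bond=863.1157
(3,3): Delta=1.7744 Bond=-304.5942
V0=176.8684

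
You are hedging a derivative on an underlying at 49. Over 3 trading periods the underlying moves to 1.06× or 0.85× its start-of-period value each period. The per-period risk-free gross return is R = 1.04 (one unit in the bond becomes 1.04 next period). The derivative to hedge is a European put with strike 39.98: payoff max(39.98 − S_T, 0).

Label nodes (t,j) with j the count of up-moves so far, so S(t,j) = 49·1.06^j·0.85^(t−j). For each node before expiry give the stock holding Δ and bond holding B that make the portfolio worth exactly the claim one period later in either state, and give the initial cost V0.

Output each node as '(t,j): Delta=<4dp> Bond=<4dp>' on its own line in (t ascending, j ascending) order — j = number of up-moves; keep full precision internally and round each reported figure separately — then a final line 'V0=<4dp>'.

No-arbitrage ⇒ martingale measure with p* = (R−d)/(u−d) = 0.9048.
Terminal payoffs: V(3,0)=9.8879, V(3,1)=2.4534, V(3,2)=0.0000, V(3,3)=0.0000
  t=2,j=0: stock 35.4025 → up 37.5266 (V=2.4534), down 30.0921 (V=9.8879). Price 3.0398; hedge Δ=-1.0000, bond B=38.4423.
  t=2,j=1: stock 44.1490 → up 46.7979 (V=0.0000), down 37.5266 (V=2.4534). Price 0.2247; hedge Δ=-0.2646, bond B=11.9073.
  t=2,j=2: stock 55.0564 → up 58.3598 (V=0.0000), down 46.7979 (V=0.0000). Price 0.0000; hedge Δ=0.0000, bond B=0.0000.
  t=1,j=0: stock 41.6500 → up 44.1490 (V=0.2247), down 35.4025 (V=3.0398). Price 0.4738; hedge Δ=-0.3219, bond B=13.8793.
  t=1,j=1: stock 51.9400 → up 55.0564 (V=0.0000), down 44.1490 (V=0.2247). Price 0.0206; hedge Δ=-0.0206, bond B=1.0904.
  t=0,j=0: stock 49.0000 → up 51.9400 (V=0.0206), down 41.6500 (V=0.4738). Price 0.0613; hedge Δ=-0.0440, bond B=2.2196.
Self-financing check: at every node Δ·S+B equals the discounted successor values.

(0,0): Delta=-0.0440 Bond=2.2196
(1,0): Delta=-0.3219 Bond=13.8793
(1,1): Delta=-0.0206 Bond=1.0904
(2,0): Delta=-1.0000 Bond=38.4423
(2,1): Delta=-0.2646 Bond=11.9073
(2,2): Delta=0.0000 Bond=0.0000
V0=0.0613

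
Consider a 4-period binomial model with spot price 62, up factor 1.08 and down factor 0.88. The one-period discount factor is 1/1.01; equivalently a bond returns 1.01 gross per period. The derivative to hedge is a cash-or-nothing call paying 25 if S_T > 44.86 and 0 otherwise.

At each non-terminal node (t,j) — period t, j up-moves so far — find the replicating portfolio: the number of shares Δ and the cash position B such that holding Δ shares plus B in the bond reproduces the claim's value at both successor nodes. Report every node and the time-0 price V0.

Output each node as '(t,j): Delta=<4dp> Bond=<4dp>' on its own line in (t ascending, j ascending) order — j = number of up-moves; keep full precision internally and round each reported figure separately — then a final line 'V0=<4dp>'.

(0,0): Delta=0.0839 Bond=18.4622
(1,0): Delta=0.2751 Bond=8.2136
(1,1): Delta=0.0000 Bond=24.2648
(2,0): Delta=0.9022 Bond=-21.8116
(2,1): Delta=0.0000 Bond=24.5074
(2,2): Delta=0.0000 Bond=24.5074
(3,0): Delta=2.9585 Bond=-108.9109
(3,1): Delta=0.0000 Bond=24.7525
(3,2): Delta=0.0000 Bond=24.7525
(3,3): Delta=0.0000 Bond=24.7525
V0=23.6640

The replicating-portfolio and risk-neutral prices coincide; use p* = (1.01−0.88)/(1.08−0.88) = 0.6500 for the latter.
Payoff layer (t=4): V(4,0)=0.0000, V(4,1)=25.0000, V(4,2)=25.0000, V(4,3)=25.0000, V(4,4)=25.0000
  t=3,j=0: stock 42.2513 → up 45.6314 (V=25.0000), down 37.1811 (V=0.0000). Price 16.0891; hedge Δ=2.9585, bond B=-108.9109.
  t=3,j=1: stock 51.8538 → up 56.0021 (V=25.0000), down 45.6314 (V=25.0000). Price 24.7525; hedge Δ=0.0000, bond B=24.7525.
  t=3,j=2: stock 63.6388 → up 68.7299 (V=25.0000), down 56.0021 (V=25.0000). Price 24.7525; hedge Δ=0.0000, bond B=24.7525.
  t=3,j=3: stock 78.1021 → up 84.3503 (V=25.0000), down 68.7299 (V=25.0000). Price 24.7525; hedge Δ=0.0000, bond B=24.7525.
  t=2,j=0: stock 48.0128 → up 51.8538 (V=24.7525), down 42.2513 (V=16.0891). Price 21.5052; hedge Δ=0.9022, bond B=-21.8116.
  t=2,j=1: stock 58.9248 → up 63.6388 (V=24.7525), down 51.8538 (V=24.7525). Price 24.5074; hedge Δ=0.0000, bond B=24.5074.
  t=2,j=2: stock 72.3168 → up 78.1021 (V=24.7525), down 63.6388 (V=24.7525). Price 24.5074; hedge Δ=0.0000, bond B=24.5074.
  t=1,j=0: stock 54.5600 → up 58.9248 (V=24.5074), down 48.0128 (V=21.5052). Price 23.2244; hedge Δ=0.2751, bond B=8.2136.
  t=1,j=1: stock 66.9600 → up 72.3168 (V=24.5074), down 58.9248 (V=24.5074). Price 24.2648; hedge Δ=0.0000, bond B=24.2648.
  t=0,j=0: stock 62.0000 → up 66.9600 (V=24.2648), down 54.5600 (V=23.2244). Price 23.6640; hedge Δ=0.0839, bond B=18.4622.
Root portfolio cost Δ·62+B reproduces V0=23.6640.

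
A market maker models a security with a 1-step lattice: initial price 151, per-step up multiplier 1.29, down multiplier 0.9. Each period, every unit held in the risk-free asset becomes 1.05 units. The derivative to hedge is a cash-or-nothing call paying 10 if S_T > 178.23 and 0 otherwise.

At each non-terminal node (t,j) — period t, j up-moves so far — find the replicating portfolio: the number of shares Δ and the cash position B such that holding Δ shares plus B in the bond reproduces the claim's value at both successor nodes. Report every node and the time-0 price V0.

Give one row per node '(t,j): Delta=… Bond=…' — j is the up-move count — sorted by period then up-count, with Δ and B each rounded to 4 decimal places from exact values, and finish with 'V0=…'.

(0,0): Delta=0.1698 Bond=-21.9780
V0=3.6630

Under the risk-neutral measure, an up-move has probability p* = (R−d)/(u−d) = 0.3846 and values discount at R = 1.05.
Terminal values V(1,·): V(1,0)=0.0000, V(1,1)=10.0000
Node (0,0) S=151.0000: V=(p*·10.0000+(1−p*)·0.0000)/1.05=3.6630; Δ=(10.0000−0.0000)/(194.7900−135.9000)=0.1698; B=V−Δ·S=-21.9780
Each (Δ,B) replicates both successor values, so the strategy is self-financing and V0 is arbitrage-free.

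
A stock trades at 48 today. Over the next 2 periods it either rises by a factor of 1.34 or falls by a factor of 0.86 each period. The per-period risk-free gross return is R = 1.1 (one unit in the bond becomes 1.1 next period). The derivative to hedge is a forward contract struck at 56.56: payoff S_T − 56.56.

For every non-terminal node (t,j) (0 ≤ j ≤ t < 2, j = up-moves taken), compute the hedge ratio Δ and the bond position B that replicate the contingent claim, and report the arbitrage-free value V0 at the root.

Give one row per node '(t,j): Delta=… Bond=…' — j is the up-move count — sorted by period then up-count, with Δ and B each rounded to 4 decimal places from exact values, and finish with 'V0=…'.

(0,0): Delta=1.0000 Bond=-46.7438
(1,0): Delta=1.0000 Bond=-51.4182
(1,1): Delta=1.0000 Bond=-51.4182
V0=1.2562

The replicating-portfolio and risk-neutral prices coincide; use p* = (1.1−0.86)/(1.34−0.86) = 0.5000 for the latter.
Terminal payoffs: V(2,0)=-21.0592, V(2,1)=-1.2448, V(2,2)=29.6288
  t=1,j=0: stock 41.2800 → up 55.3152 (V=-1.2448), down 35.5008 (V=-21.0592). Price -10.1382; hedge Δ=1.0000, bond B=-51.4182.
  t=1,j=1: stock 64.3200 → up 86.1888 (V=29.6288), down 55.3152 (V=-1.2448). Price 12.9018; hedge Δ=1.0000, bond B=-51.4182.
  t=0,j=0: stock 48.0000 → up 64.3200 (V=12.9018), down 41.2800 (V=-10.1382). Price 1.2562; hedge Δ=1.0000, bond B=-46.7438.
The time-0 hedge costs 1.2562, which is the no-arbitrage price.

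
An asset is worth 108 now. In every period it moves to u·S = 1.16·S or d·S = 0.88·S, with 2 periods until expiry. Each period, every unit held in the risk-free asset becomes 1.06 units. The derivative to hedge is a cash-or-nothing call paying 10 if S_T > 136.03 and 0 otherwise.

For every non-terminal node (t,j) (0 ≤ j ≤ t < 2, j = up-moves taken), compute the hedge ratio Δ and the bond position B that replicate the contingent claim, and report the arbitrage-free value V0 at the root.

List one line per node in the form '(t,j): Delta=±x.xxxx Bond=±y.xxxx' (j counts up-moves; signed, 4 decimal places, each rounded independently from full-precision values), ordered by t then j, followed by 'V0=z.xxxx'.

(0,0): Delta=0.2006 Bond=-17.9816
(1,0): Delta=0.0000 Bond=0.0000
(1,1): Delta=0.2851 Bond=-29.6496
V0=3.6780

Since d<R<u, set p* = (R−d)/(u−d) = 0.6429; price each node as the discounted p*-expectation of its children.
At expiry t=2: V(2,0)=0.0000, V(2,1)=0.0000, V(2,2)=10.0000
Node (1,0) S=95.0400: V=(p*·0.0000+(1−p*)·0.0000)/1.06=0.0000; Δ=(0.0000−0.0000)/(110.2464−83.6352)=0.0000; B=V−Δ·S=0.0000
Node (1,1) S=125.2800: V=(p*·10.0000+(1−p*)·0.0000)/1.06=6.0647; Δ=(10.0000−0.0000)/(145.3248−110.2464)=0.2851; B=V−Δ·S=-29.6496
Node (0,0) S=108.0000: V=(p*·6.0647+(1−p*)·0.0000)/1.06=3.6780; Δ=(6.0647−0.0000)/(125.2800−95.0400)=0.2006; B=V−Δ·S=-17.9816
The time-0 hedge costs 3.6780, which is the no-arbitrage price.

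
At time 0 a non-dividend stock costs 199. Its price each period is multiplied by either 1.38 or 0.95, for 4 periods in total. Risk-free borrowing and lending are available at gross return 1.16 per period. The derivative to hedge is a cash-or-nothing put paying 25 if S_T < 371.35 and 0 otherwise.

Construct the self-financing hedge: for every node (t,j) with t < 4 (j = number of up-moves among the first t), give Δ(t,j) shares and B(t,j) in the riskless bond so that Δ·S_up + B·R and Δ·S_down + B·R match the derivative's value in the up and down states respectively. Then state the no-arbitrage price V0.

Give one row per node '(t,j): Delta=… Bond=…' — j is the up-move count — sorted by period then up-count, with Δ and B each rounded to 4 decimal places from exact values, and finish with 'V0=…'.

(0,0): Delta=-0.0685 Bond=23.3661
(1,0): Delta=-0.0545 Bond=24.4561
(1,1): Delta=-0.0786 Bond=29.8794
(2,0): Delta=0.0000 Bond=18.5791
(2,1): Delta=-0.0938 Bond=38.6252
(2,2): Delta=-0.0677 Bond=30.5063
(3,0): Delta=0.0000 Bond=21.5517
(3,1): Delta=0.0000 Bond=21.5517
(3,2): Delta=-0.1615 Bond=69.1660
(3,3): Delta=0.0000 Bond=0.0000
V0=9.7305

Since d<R<u, set p* = (R−d)/(u−d) = 0.4884; price each node as the discounted p*-expectation of its children.
Terminal payoffs: V(4,0)=25.0000, V(4,1)=25.0000, V(4,2)=25.0000, V(4,3)=0.0000, V(4,4)=0.0000
  t=3,j=0: stock 170.6176 → up 235.4523 (V=25.0000), down 162.0867 (V=25.0000). Price 21.5517; hedge Δ=0.0000, bond B=21.5517.
  t=3,j=1: stock 247.8445 → up 342.0255 (V=25.0000), down 235.4523 (V=25.0000). Price 21.5517; hedge Δ=0.0000, bond B=21.5517.
  t=3,j=2: stock 360.0268 → up 496.8370 (V=0.0000), down 342.0255 (V=25.0000). Price 11.0265; hedge Δ=-0.1615, bond B=69.1660.
  t=3,j=3: stock 522.9863 → up 721.7211 (V=0.0000), down 496.8370 (V=0.0000). Price 0.0000; hedge Δ=0.0000, bond B=0.0000.
  t=2,j=0: stock 179.5975 → up 247.8445 (V=21.5517), down 170.6176 (V=21.5517). Price 18.5791; hedge Δ=0.0000, bond B=18.5791.
  t=2,j=1: stock 260.8890 → up 360.0268 (V=11.0265), down 247.8445 (V=21.5517). Price 14.1478; hedge Δ=-0.0938, bond B=38.6252.
  t=2,j=2: stock 378.9756 → up 522.9863 (V=0.0000), down 360.0268 (V=11.0265). Price 4.8633; hedge Δ=-0.0677, bond B=30.5063.
  t=1,j=0: stock 189.0500 → up 260.8890 (V=14.1478), down 179.5975 (V=18.5791). Price 14.1508; hedge Δ=-0.0545, bond B=24.4561.
  t=1,j=1: stock 274.6200 → up 378.9756 (V=4.8633), down 260.8890 (V=14.1478). Price 8.2875; hedge Δ=-0.0786, bond B=29.8794.
  t=0,j=0: stock 199.0000 → up 274.6200 (V=8.2875), down 189.0500 (V=14.1508). Price 9.7305; hedge Δ=-0.0685, bond B=23.3661.
Each (Δ,B) replicates both successor values, so the strategy is self-financing and V0 is arbitrage-free.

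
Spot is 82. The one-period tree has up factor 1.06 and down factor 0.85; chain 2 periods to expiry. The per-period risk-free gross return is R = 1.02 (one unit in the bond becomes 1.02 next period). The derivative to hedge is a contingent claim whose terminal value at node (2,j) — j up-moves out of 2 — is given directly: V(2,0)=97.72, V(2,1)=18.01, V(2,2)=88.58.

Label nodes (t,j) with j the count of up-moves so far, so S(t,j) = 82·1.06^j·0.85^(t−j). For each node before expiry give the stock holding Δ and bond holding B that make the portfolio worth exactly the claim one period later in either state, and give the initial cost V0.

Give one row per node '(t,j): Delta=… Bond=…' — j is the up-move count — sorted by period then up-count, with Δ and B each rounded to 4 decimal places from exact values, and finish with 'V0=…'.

No-arbitrage ⇒ martingale measure with p* = (R−d)/(u−d) = 0.8095.
Terminal values V(2,·): V(2,0)=97.7200, V(2,1)=18.0100, V(2,2)=88.5800
  t=1,j=0: stock 69.7000 → up 73.8820 (V=18.0100), down 59.2450 (V=97.7200). Price 32.5420; hedge Δ=-5.4458, bond B=412.1134.
  t=1,j=1: stock 86.9200 → up 92.1352 (V=88.5800), down 73.8820 (V=18.0100). Price 73.6648; hedge Δ=3.8662, bond B=-262.3828.
  t=0,j=0: stock 82.0000 → up 86.9200 (V=73.6648), down 69.7000 (V=32.5420). Price 64.5411; hedge Δ=2.3881, bond B=-131.2817.
Check: Δ(0,0)·S0 + B(0,0) = 64.5411 = V0.

(0,0): Delta=2.3881 Bond=-131.2817
(1,0): Delta=-5.4458 Bond=412.1134
(1,1): Delta=3.8662 Bond=-262.3828
V0=64.5411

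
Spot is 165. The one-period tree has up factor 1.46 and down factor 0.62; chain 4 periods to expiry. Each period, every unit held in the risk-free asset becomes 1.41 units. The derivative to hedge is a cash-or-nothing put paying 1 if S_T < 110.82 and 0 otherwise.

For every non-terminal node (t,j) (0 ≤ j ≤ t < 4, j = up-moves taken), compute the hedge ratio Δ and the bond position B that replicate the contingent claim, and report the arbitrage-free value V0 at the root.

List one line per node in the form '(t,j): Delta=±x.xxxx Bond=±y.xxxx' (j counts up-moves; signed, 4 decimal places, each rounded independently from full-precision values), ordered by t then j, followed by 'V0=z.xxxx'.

(0,0): Delta=0.0000 Bond=0.0044
(1,0): Delta=-0.0007 Bond=0.0707
(1,1): Delta=0.0000 Bond=0.0022
(2,0): Delta=-0.0125 Bond=0.8522
(2,1): Delta=-0.0003 Bond=0.0520
(2,2): Delta=0.0000 Bond=0.0000
(3,0): Delta=0.0000 Bond=0.7092
(3,1): Delta=-0.0129 Bond=1.2327
(3,2): Delta=0.0000 Bond=0.0000
(3,3): Delta=0.0000 Bond=0.0000
V0=0.0002

Risk-neutral probability p* = (R−d)/(u−d) = (1.41−0.62)/(1.46−0.62) = 0.9405.
At expiry t=4: V(4,0)=1.0000, V(4,1)=1.0000, V(4,2)=0.0000, V(4,3)=0.0000, V(4,4)=0.0000
  t=3,j=0: stock 39.3241 → up 57.4132 (V=1.0000), down 24.3810 (V=1.0000). Price 0.7092; hedge Δ=0.0000, bond B=0.7092.
  t=3,j=1: stock 92.6020 → up 135.1989 (V=0.0000), down 57.4132 (V=1.0000). Price 0.0422; hedge Δ=-0.0129, bond B=1.2327.
  t=3,j=2: stock 218.0627 → up 318.3715 (V=0.0000), down 135.1989 (V=0.0000). Price 0.0000; hedge Δ=0.0000, bond B=0.0000.
  t=3,j=3: stock 513.5024 → up 749.7136 (V=0.0000), down 318.3715 (V=0.0000). Price 0.0000; hedge Δ=0.0000, bond B=0.0000.
  t=2,j=0: stock 63.4260 → up 92.6020 (V=0.0422), down 39.3241 (V=0.7092). Price 0.0581; hedge Δ=-0.0125, bond B=0.8522.
  t=2,j=1: stock 149.3580 → up 218.0627 (V=0.0000), down 92.6020 (V=0.0422). Price 0.0018; hedge Δ=-0.0003, bond B=0.0520.
  t=2,j=2: stock 351.7140 → up 513.5024 (V=0.0000), down 218.0627 (V=0.0000). Price 0.0000; hedge Δ=0.0000, bond B=0.0000.
  t=1,j=0: stock 102.3000 → up 149.3580 (V=0.0018), down 63.4260 (V=0.0581). Price 0.0036; hedge Δ=-0.0007, bond B=0.0707.
  t=1,j=1: stock 240.9000 → up 351.7140 (V=0.0000), down 149.3580 (V=0.0018). Price 0.0001; hedge Δ=0.0000, bond B=0.0022.
  t=0,j=0: stock 165.0000 → up 240.9000 (V=0.0001), down 102.3000 (V=0.0036). Price 0.0002; hedge Δ=0.0000, bond B=0.0044.
Each (Δ,B) replicates both successor values, so the strategy is self-financing and V0 is arbitrage-free.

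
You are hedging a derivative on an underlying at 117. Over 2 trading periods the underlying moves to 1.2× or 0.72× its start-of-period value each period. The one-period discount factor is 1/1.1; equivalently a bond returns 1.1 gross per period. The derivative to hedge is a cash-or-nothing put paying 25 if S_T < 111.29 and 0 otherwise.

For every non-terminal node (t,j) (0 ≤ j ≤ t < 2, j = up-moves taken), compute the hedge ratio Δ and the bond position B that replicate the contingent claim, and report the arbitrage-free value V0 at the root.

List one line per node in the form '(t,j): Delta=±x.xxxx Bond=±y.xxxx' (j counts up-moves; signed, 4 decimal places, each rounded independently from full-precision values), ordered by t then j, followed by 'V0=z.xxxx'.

No-arbitrage ⇒ martingale measure with p* = (R−d)/(u−d) = 0.7917.
Terminal payoffs: V(2,0)=25.0000, V(2,1)=25.0000, V(2,2)=0.0000
Node (1,0) S=84.2400: V=(p*·25.0000+(1−p*)·25.0000)/1.1=22.7273; Δ=(25.0000−25.0000)/(101.0880−60.6528)=0.0000; B=V−Δ·S=22.7273
Node (1,1) S=140.4000: V=(p*·0.0000+(1−p*)·25.0000)/1.1=4.7348; Δ=(0.0000−25.0000)/(168.4800−101.0880)=-0.3710; B=V−Δ·S=56.8182
Node (0,0) S=117.0000: V=(p*·4.7348+(1−p*)·22.7273)/1.1=7.7121; Δ=(4.7348−22.7273)/(140.4000−84.2400)=-0.3204; B=V−Δ·S=45.1963
Self-financing check: at every node Δ·S+B equals the discounted successor values.

(0,0): Delta=-0.3204 Bond=45.1963
(1,0): Delta=0.0000 Bond=22.7273
(1,1): Delta=-0.3710 Bond=56.8182
V0=7.7121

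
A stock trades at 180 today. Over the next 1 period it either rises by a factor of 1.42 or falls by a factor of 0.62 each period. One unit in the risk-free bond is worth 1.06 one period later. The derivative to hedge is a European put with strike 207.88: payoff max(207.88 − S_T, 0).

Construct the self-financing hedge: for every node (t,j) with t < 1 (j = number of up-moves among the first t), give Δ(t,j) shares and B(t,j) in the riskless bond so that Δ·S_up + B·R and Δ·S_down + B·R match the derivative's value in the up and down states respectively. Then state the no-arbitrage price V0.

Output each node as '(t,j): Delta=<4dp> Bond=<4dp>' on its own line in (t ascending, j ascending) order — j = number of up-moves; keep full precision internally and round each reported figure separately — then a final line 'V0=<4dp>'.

(0,0): Delta=-0.6686 Bond=161.2236
V0=40.8736

No-arbitrage ⇒ martingale measure with p* = (R−d)/(u−d) = 0.5500.
At expiry t=1: V(1,0)=96.2800, V(1,1)=0.0000
  t=0,j=0: stock 180.0000 → up 255.6000 (V=0.0000), down 111.6000 (V=96.2800). Price 40.8736; hedge Δ=-0.6686, bond B=161.2236.
Each (Δ,B) replicates both successor values, so the strategy is self-financing and V0 is arbitrage-free.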